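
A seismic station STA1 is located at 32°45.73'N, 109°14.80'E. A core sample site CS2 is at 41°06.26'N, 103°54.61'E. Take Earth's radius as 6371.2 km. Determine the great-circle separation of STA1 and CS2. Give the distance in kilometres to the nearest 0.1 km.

1041.3 km

STA1: φ = +32.76217°, λ = +109.24667°
CS2: φ = +41.10433°, λ = +103.91017°
Δφ = 8.3422°,  Δλ = -5.3365°
a = sin²(Δφ/2) + cos φ₁ cos φ₂ sin²(Δλ/2) = 0.006664
c = 2·arcsin(√a) = 0.163443 rad = 9.3646°
d = R·c = 6371.2 × 0.163443 = 1041.3 km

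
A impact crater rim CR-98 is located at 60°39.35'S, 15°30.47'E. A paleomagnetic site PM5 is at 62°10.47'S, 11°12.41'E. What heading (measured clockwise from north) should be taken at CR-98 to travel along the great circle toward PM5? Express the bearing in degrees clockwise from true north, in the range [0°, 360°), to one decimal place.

CR-98: φ = -60.65583°, λ = +15.50783°
PM5: φ = -62.17450°, λ = +11.20683°
Δλ = -4.3010°
y = sin Δλ · cos φ₂ = -0.035007
x = cos φ₁ sin φ₂ − sin φ₁ cos φ₂ cos Δλ = -0.027648
θ = atan2(y, x) = -128.3019° → 231.6981° (mod 360°)

231.7°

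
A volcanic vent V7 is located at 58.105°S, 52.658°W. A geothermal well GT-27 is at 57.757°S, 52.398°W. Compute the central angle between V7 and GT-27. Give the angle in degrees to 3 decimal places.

0.374°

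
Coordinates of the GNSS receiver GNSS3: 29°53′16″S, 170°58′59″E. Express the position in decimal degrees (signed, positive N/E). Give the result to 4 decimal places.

lat: 29.8878° S → -29.8878°
lon: 170.9831° E → +170.9831°

-29.8878°, +170.9831°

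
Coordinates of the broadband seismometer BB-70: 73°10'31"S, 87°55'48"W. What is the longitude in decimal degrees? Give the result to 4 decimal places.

87° + 55′/60 + 48″/3600 = 87 + 0.91667 + 0.01333 = 87.9300°

87.9300°W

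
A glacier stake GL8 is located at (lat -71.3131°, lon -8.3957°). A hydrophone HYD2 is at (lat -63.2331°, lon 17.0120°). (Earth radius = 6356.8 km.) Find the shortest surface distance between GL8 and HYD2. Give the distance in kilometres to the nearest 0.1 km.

1392.1 km

Δφ = 8.0800°,  Δλ = 25.4077°
a = sin²(Δφ/2) + cos φ₁ cos φ₂ sin²(Δλ/2) = 0.011942
c = 2·arcsin(√a) = 0.218995 rad = 12.5475°
d = R·c = 6356.8 × 0.218995 = 1392.1 km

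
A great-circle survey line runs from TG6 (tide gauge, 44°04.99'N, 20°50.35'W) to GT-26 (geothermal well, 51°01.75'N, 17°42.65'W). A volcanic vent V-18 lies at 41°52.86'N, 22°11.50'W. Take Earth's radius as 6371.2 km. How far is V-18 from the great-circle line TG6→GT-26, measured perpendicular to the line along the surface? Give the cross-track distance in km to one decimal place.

41.5 km

TG6: φ = +44.08317°, λ = -20.83917°
GT-26: φ = +51.02917°, λ = -17.71083°
V-18: φ = +41.88100°, λ = -22.19167°
δ₁₃ = central angle TG6→V-18 = 0.042135 rad  (haversine)
θ₁₃ = bearing TG6→V-18 = 204.658°,  θ₁₂ = bearing TG6→GT-26 = 15.764°
dₓₜ = R·arcsin(sin δ₁₃ · sin(θ₁₃ − θ₁₂)) = 6371.2·arcsin(0.04212·sin(188.894°)) = -41.494 km
|dₓₜ| = 41.494 km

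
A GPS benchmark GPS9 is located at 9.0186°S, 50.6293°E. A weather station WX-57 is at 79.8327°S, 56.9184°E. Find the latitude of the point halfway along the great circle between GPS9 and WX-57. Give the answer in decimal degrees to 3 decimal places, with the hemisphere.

44.448°S

Bx = cos φ₂ cos Δλ = 0.175461,  By = cos φ₂ sin Δλ = 0.019337
φₘ = atan2(sin φ₁ + sin φ₂, √((cos φ₁ + Bx)² + By²)) = -44.44784°
λₘ = λ₁ + atan2(By, cos φ₁ + Bx) = 51.58179°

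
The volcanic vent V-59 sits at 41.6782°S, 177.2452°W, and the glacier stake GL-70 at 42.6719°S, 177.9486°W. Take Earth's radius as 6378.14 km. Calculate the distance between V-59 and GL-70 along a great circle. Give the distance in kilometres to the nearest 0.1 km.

Δφ = -0.9937°,  Δλ = -0.7034°
a = sin²(Δφ/2) + cos φ₁ cos φ₂ sin²(Δλ/2) = 0.000096
c = 2·arcsin(√a) = 0.019585 rad = 1.1221°
d = R·c = 6378.14 × 0.019585 = 124.9 km

124.9 km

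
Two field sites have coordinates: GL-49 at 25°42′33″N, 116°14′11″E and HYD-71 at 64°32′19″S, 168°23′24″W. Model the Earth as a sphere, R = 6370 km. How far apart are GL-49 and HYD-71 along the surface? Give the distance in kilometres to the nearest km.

11906 km

GL-49: φ = +25.70917°, λ = +116.23639°
HYD-71: φ = -64.53861°, λ = -168.39000°
Δφ = -90.2478°,  Δλ = 75.3736°
a = sin²(Δφ/2) + cos φ₁ cos φ₂ sin²(Δλ/2) = 0.646930
c = 2·arcsin(√a) = 1.869059 rad = 107.0892°
d = R·c = 6370 × 1.869059 = 11905.9 km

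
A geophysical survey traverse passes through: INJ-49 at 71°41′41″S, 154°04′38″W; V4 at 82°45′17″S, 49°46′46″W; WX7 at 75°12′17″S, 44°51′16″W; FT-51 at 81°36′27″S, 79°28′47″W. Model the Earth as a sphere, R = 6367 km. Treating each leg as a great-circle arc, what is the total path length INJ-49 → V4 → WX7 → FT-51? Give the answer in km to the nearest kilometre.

4227 km

INJ-49: φ = -71.69472°, λ = -154.07722°
V4: φ = -82.75472°, λ = -49.77944°
WX7: φ = -75.20472°, λ = -44.85444°
FT-51: φ = -81.60750°, λ = -79.47972°
INJ-49→V4: c = 0.370811 rad, d = 2360.96 km
V4→WX7: c = 0.132674 rad, d = 844.74 km
WX7→FT-51: c = 0.160414 rad, d = 1021.36 km
Total = 2360.96 + 844.74 + 1021.36 = 4227.05 km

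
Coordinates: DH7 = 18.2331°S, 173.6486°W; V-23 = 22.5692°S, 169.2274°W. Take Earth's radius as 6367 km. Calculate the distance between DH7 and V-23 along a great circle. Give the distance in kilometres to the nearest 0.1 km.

666.4 km

Δφ = -4.3361°,  Δλ = 4.4212°
a = sin²(Δφ/2) + cos φ₁ cos φ₂ sin²(Δλ/2) = 0.002736
c = 2·arcsin(√a) = 0.104663 rad = 5.9967°
d = R·c = 6367 × 0.104663 = 666.4 km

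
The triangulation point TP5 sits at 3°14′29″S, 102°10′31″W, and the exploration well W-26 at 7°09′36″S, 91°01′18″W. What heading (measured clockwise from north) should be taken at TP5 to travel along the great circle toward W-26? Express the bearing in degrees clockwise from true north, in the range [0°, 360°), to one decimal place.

TP5: φ = -3.24139°, λ = -102.17528°
W-26: φ = -7.16000°, λ = -91.02167°
Δλ = 11.1536°
y = sin Δλ · cos φ₂ = 0.191932
x = cos φ₁ sin φ₂ − sin φ₁ cos φ₂ cos Δλ = -0.069399
θ = atan2(y, x) = 109.8791° → 109.8791° (mod 360°)

109.9°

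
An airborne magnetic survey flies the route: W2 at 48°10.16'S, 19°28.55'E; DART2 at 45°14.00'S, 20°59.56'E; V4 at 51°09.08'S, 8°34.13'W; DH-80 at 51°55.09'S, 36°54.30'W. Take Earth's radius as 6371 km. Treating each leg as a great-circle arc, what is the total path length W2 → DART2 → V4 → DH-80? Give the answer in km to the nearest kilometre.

W2: φ = -48.16933°, λ = +19.47583°
DART2: φ = -45.23333°, λ = +20.99267°
V4: φ = -51.15133°, λ = -8.56883°
DH-80: φ = -51.91817°, λ = -36.90500°
W2→DART2: c = 0.054361 rad, d = 346.33 km
DART2→V4: c = 0.356373 rad, d = 2270.45 km
V4→DH-80: c = 0.305979 rad, d = 1949.39 km
Total = 346.33 + 2270.45 + 1949.39 = 4566.17 km

4566 km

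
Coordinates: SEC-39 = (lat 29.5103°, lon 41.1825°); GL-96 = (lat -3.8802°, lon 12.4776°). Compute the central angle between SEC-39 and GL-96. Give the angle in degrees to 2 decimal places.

43.26°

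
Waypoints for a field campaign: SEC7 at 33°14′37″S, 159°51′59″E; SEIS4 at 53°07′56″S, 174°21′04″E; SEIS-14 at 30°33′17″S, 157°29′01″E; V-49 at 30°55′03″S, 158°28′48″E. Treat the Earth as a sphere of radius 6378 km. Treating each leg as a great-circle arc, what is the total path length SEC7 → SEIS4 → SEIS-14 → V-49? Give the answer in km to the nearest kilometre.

5459 km

SEC7: φ = -33.24361°, λ = +159.86639°
SEIS4: φ = -53.13222°, λ = +174.35111°
SEIS-14: φ = -30.55472°, λ = +157.48361°
V-49: φ = -30.91750°, λ = +158.48000°
SEC7→SEIS4: c = 0.391320 rad, d = 2495.84 km
SEIS4→SEIS-14: c = 0.448420 rad, d = 2860.02 km
SEIS-14→V-49: c = 0.016233 rad, d = 103.53 km
Total = 2495.84 + 2860.02 + 103.53 = 5459.40 km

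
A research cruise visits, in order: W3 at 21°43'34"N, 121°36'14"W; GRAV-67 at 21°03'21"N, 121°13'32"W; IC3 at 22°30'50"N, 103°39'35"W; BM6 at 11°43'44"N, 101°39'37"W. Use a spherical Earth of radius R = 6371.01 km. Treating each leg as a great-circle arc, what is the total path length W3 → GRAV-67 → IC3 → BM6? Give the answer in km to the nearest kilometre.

3122 km

W3: φ = +21.72611°, λ = -121.60389°
GRAV-67: φ = +21.05583°, λ = -121.22556°
IC3: φ = +22.51389°, λ = -103.65972°
BM6: φ = +11.72889°, λ = -101.66028°
W3→GRAV-67: c = 0.013216 rad, d = 84.20 km
GRAV-67→IC3: c = 0.285656 rad, d = 1819.92 km
IC3→BM6: c = 0.191154 rad, d = 1217.85 km
Total = 84.20 + 1819.92 + 1217.85 = 3121.96 km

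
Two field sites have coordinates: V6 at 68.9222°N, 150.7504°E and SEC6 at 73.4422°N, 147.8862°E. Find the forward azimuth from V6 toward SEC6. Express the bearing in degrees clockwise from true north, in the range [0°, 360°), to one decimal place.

349.8°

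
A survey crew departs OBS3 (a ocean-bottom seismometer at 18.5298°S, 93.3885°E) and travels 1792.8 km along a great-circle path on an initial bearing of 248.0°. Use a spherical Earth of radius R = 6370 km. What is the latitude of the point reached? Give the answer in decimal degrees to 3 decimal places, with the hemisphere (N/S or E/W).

δ = d/R = 1792.8/6370 = 0.281444 rad
φ₂ = arcsin(sin φ₁ cos δ + cos φ₁ sin δ cos θ)
   = arcsin(-0.31780·0.96066 + 0.94816·0.27774·-0.37461) = -23.82502°
λ₂ = λ₁ + atan2(sin θ sin δ cos φ₁, cos δ − sin φ₁ sin φ₂) = 77.03825°

23.825°S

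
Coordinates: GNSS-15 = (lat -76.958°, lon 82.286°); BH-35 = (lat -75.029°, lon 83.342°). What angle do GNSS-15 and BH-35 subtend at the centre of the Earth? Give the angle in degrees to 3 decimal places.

1.946°

Δφ = 1.9290°,  Δλ = 1.0560°
a = sin²(Δφ/2) + cos φ₁ cos φ₂ sin²(Δλ/2) = 0.000288
c = 2·arcsin(√a) = 0.033960 rad = 1.9458°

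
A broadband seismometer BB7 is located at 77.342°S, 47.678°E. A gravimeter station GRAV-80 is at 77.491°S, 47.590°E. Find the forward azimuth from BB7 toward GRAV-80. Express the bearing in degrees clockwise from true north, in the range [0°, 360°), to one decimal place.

Δλ = -0.0880°
y = sin Δλ · cos φ₂ = -0.000333
x = cos φ₁ sin φ₂ − sin φ₁ cos φ₂ cos Δλ = -0.002601
θ = atan2(y, x) = -172.7110° → 187.2890° (mod 360°)

187.3°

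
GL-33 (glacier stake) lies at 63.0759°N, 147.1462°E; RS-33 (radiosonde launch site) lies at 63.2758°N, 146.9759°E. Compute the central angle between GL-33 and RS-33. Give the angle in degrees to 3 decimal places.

0.214°

Δφ = 0.1999°,  Δλ = -0.1703°
a = sin²(Δφ/2) + cos φ₁ cos φ₂ sin²(Δλ/2) = 0.000003
c = 2·arcsin(√a) = 0.003738 rad = 0.2142°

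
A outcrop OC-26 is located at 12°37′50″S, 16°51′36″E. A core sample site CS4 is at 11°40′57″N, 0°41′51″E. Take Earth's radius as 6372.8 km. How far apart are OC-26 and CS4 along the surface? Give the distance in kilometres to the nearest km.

3240 km

OC-26: φ = -12.63056°, λ = +16.86000°
CS4: φ = +11.68250°, λ = +0.69750°
Δφ = 24.3131°,  Δλ = -16.1625°
a = sin²(Δφ/2) + cos φ₁ cos φ₂ sin²(Δλ/2) = 0.063230
c = 2·arcsin(√a) = 0.508366 rad = 29.1272°
d = R·c = 6372.8 × 0.508366 = 3239.7 km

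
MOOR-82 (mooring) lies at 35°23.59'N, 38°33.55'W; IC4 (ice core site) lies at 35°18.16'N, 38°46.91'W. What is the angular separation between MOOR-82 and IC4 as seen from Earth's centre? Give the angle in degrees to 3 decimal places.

0.203°

MOOR-82: φ = +35.39317°, λ = -38.55917°
IC4: φ = +35.30267°, λ = -38.78183°
Δφ = -0.0905°,  Δλ = -0.2227°
a = sin²(Δφ/2) + cos φ₁ cos φ₂ sin²(Δλ/2) = 0.000003
c = 2·arcsin(√a) = 0.003542 rad = 0.2029°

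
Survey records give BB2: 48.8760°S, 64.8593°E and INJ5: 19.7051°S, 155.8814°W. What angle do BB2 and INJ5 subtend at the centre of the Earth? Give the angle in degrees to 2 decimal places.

102.42°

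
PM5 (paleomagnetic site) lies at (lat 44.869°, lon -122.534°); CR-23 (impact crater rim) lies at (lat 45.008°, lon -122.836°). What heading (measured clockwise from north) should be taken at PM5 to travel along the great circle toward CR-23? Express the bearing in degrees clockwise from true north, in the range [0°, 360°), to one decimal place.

303.1°

Δλ = -0.3020°
y = sin Δλ · cos φ₂ = -0.003727
x = cos φ₁ sin φ₂ − sin φ₁ cos φ₂ cos Δλ = 0.002433
θ = atan2(y, x) = -56.8609° → 303.1391° (mod 360°)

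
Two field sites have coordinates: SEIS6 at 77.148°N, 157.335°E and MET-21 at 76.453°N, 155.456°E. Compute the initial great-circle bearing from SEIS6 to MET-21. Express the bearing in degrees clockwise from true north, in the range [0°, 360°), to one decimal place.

Δλ = -1.8790°
y = sin Δλ · cos φ₂ = -0.007681
x = cos φ₁ sin φ₂ − sin φ₁ cos φ₂ cos Δλ = -0.012007
θ = atan2(y, x) = -147.3939° → 212.6061° (mod 360°)

212.6°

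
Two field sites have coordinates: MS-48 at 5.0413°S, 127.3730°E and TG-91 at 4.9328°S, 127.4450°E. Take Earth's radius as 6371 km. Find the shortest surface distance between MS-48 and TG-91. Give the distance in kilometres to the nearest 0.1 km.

14.5 km

Δφ = 0.1085°,  Δλ = 0.0720°
a = sin²(Δφ/2) + cos φ₁ cos φ₂ sin²(Δλ/2) = 0.000001
c = 2·arcsin(√a) = 0.002270 rad = 0.1301°
d = R·c = 6371 × 0.002270 = 14.5 km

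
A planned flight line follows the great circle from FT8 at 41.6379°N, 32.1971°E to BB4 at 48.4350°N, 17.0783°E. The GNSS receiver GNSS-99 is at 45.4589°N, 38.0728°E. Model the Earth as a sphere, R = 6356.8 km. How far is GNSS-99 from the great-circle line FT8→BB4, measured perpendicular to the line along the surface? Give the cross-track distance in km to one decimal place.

δ₁₃ = central angle FT8→GNSS-99 = 0.099811 rad  (haversine)
θ₁₃ = bearing FT8→GNSS-99 = 46.105°,  θ₁₂ = bearing FT8→BB4 = 307.672°
dₓₜ = R·arcsin(sin δ₁₃ · sin(θ₁₃ − θ₁₂)) = 6356.8·arcsin(0.09964·sin(-261.568°)) = 627.594 km
|dₓₜ| = 627.594 km

627.6 km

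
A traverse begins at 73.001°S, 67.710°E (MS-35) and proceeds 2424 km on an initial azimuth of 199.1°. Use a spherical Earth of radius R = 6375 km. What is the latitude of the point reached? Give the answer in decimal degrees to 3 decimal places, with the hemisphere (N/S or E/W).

δ = d/R = 2424/6375 = 0.380235 rad
φ₂ = arcsin(sin φ₁ cos δ + cos φ₁ sin δ cos θ)
   = arcsin(-0.95631·0.92858 + 0.29236·0.37114·-0.94495) = -82.11220°
λ₂ = λ₁ + atan2(sin θ sin δ cos φ₁, cos δ − sin φ₁ sin φ₂) = -50.04601°

82.112°S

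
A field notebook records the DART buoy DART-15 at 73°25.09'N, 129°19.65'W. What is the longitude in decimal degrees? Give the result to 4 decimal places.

129° + 19.65′/60 = 129 + 0.32750 = 129.3275°

129.3275°W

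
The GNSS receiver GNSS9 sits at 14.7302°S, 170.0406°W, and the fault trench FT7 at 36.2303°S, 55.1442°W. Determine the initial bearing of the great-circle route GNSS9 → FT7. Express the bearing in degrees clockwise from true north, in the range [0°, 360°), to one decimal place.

Δλ = 114.8964°
y = sin Δλ · cos φ₂ = 0.731686
x = cos φ₁ sin φ₂ − sin φ₁ cos φ₂ cos Δλ = -0.657952
θ = atan2(y, x) = 131.9627° → 131.9627° (mod 360°)

132.0°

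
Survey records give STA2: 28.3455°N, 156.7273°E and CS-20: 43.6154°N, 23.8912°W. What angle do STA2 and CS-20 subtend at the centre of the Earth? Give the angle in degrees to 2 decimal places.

108.04°

Δφ = 15.2699°,  Δλ = 179.3815°
a = sin²(Δφ/2) + cos φ₁ cos φ₂ sin²(Δλ/2) = 0.654814
c = 2·arcsin(√a) = 1.885599 rad = 108.0369°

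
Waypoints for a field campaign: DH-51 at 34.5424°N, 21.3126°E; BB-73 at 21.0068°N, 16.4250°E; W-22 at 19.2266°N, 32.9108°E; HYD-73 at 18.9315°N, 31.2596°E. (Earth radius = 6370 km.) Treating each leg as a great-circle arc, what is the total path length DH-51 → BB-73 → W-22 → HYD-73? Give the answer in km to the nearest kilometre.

3487 km

DH-51→BB-73: c = 0.247905 rad, d = 1579.16 km
BB-73→W-22: c = 0.271833 rad, d = 1731.58 km
W-22→HYD-73: c = 0.027718 rad, d = 176.57 km
Total = 1579.16 + 1731.58 + 176.57 = 3487.30 km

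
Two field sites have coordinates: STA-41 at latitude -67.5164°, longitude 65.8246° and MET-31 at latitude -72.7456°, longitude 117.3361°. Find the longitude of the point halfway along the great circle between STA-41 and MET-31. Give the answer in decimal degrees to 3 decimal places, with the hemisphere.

88.092°E

Bx = cos φ₂ cos Δλ = 0.184601,  By = cos φ₂ sin Δλ = 0.232170
φₘ = atan2(sin φ₁ + sin φ₂, √((cos φ₁ + Bx)² + By²)) = -71.93959°
λₘ = λ₁ + atan2(By, cos φ₁ + Bx) = 88.09161°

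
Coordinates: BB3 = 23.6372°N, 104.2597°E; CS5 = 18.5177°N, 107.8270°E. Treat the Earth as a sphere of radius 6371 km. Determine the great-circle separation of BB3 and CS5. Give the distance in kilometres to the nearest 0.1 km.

678.9 km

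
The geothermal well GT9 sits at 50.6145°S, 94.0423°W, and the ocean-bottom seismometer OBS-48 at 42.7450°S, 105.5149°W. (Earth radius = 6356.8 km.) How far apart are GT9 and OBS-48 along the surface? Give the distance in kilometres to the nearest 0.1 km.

Δφ = 7.8695°,  Δλ = -11.4726°
a = sin²(Δφ/2) + cos φ₁ cos φ₂ sin²(Δλ/2) = 0.009364
c = 2·arcsin(√a) = 0.193839 rad = 11.1062°
d = R·c = 6356.8 × 0.193839 = 1232.2 km

1232.2 km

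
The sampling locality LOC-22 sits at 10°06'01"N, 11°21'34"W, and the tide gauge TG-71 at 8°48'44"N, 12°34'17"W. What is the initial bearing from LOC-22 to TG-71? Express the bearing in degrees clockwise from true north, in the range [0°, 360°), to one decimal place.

LOC-22: φ = +10.10028°, λ = -11.35944°
TG-71: φ = +8.81222°, λ = -12.57139°
Δλ = -1.2119°
y = sin Δλ · cos φ₂ = -0.020901
x = cos φ₁ sin φ₂ − sin φ₁ cos φ₂ cos Δλ = -0.022440
θ = atan2(y, x) = -137.0336° → 222.9664° (mod 360°)

223.0°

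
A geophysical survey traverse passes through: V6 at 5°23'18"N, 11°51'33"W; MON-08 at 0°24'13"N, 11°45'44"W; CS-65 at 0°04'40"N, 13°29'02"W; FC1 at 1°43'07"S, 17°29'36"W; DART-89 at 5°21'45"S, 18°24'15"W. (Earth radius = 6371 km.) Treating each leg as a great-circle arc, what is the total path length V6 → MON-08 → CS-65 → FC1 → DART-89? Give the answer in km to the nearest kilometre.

1655 km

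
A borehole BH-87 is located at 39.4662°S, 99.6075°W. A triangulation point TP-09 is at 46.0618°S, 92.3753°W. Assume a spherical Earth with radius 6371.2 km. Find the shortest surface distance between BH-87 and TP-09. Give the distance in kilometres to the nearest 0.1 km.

Δφ = -6.5956°,  Δλ = 7.2322°
a = sin²(Δφ/2) + cos φ₁ cos φ₂ sin²(Δλ/2) = 0.005440
c = 2·arcsin(√a) = 0.147648 rad = 8.4596°
d = R·c = 6371.2 × 0.147648 = 940.7 km

940.7 km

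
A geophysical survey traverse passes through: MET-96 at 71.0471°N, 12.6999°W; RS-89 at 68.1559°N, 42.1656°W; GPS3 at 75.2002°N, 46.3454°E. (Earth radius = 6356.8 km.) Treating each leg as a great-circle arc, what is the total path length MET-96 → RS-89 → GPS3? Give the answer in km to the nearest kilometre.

MET-96→RS-89: c = 0.184133 rad, d = 1170.50 km
RS-89→GPS3: c = 0.451312 rad, d = 2868.90 km
Total = 1170.50 + 2868.90 = 4039.40 km

4039 km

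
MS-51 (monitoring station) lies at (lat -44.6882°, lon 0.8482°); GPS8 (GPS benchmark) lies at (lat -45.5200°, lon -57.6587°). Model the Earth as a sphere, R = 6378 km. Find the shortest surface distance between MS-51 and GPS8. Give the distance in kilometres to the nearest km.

4493 km

Δφ = -0.8318°,  Δλ = -58.5069°
a = sin²(Δφ/2) + cos φ₁ cos φ₂ sin²(Δλ/2) = 0.119007
c = 2·arcsin(√a) = 0.704423 rad = 40.3605°
d = R·c = 6378 × 0.704423 = 4492.8 km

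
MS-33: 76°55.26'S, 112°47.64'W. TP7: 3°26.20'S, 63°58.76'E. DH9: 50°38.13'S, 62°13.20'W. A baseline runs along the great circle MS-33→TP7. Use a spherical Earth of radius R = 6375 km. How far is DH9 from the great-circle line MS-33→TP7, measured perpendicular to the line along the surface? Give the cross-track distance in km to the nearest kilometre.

MS-33: φ = -76.92100°, λ = -112.79400°
TP7: φ = -3.43667°, λ = +63.97933°
DH9: φ = -50.63550°, λ = -62.22000°
δ₁₃ = central angle MS-33→DH9 = 0.565683 rad  (haversine)
θ₁₃ = bearing MS-33→DH9 = 66.071°,  θ₁₂ = bearing MS-33→TP7 = 176.733°
dₓₜ = R·arcsin(sin δ₁₃ · sin(θ₁₃ − θ₁₂)) = 6375·arcsin(0.53599·sin(-110.662°)) = -3349.118 km
|dₓₜ| = 3349.118 km

3349 km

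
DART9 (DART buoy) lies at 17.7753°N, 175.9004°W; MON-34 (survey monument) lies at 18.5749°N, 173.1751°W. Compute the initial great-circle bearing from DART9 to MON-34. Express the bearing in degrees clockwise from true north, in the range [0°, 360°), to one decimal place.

72.4°

Δλ = 2.7253°
y = sin Δλ · cos φ₂ = 0.045071
x = cos φ₁ sin φ₂ − sin φ₁ cos φ₂ cos Δλ = 0.014282
θ = atan2(y, x) = 72.4171° → 72.4171° (mod 360°)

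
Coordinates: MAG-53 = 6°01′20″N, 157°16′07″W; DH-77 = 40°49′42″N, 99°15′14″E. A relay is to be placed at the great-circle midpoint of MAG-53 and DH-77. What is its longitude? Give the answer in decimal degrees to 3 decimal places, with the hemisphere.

MAG-53: φ = +6.02222°, λ = -157.26861°
DH-77: φ = +40.82833°, λ = +99.25389°
Bx = cos φ₂ cos Δλ = -0.176353,  By = cos φ₂ sin Δλ = -0.735834
φₘ = atan2(sin φ₁ + sin φ₂, √((cos φ₁ + Bx)² + By²)) = 34.58671°
λₘ = λ₁ + atan2(By, cos φ₁ + Bx) = 160.76282°

160.763°E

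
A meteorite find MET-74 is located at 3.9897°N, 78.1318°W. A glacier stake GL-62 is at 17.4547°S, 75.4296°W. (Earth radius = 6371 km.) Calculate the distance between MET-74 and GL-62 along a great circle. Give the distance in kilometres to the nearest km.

Δφ = -21.4444°,  Δλ = 2.7022°
a = sin²(Δφ/2) + cos φ₁ cos φ₂ sin²(Δλ/2) = 0.035143
c = 2·arcsin(√a) = 0.377159 rad = 21.6096°
d = R·c = 6371 × 0.377159 = 2402.9 km

2403 km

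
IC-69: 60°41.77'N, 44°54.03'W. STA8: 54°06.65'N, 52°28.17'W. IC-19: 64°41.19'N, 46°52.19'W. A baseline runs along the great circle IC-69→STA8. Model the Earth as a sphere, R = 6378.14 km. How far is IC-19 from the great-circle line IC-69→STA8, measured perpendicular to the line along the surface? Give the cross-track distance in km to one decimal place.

IC-69: φ = +60.69617°, λ = -44.90050°
STA8: φ = +54.11083°, λ = -52.46950°
IC-19: φ = +64.68650°, λ = -46.86983°
δ₁₃ = central angle IC-69→IC-19 = 0.071399 rad  (haversine)
θ₁₃ = bearing IC-69→IC-19 = 348.114°,  θ₁₂ = bearing IC-69→STA8 = 215.012°
dₓₜ = R·arcsin(sin δ₁₃ · sin(θ₁₃ − θ₁₂)) = 6378.14·arcsin(0.07134·sin(133.102°)) = 332.366 km
|dₓₜ| = 332.366 km

332.4 km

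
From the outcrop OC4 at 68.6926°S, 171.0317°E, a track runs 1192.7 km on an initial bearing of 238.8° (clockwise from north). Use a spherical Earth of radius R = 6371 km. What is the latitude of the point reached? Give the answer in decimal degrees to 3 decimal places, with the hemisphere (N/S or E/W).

71.879°S

δ = d/R = 1192.7/6371 = 0.187208 rad
φ₂ = arcsin(sin φ₁ cos δ + cos φ₁ sin δ cos θ)
   = arcsin(-0.93164·0.98253 + 0.36337·0.18612·-0.51803) = -71.87870°
λ₂ = λ₁ + atan2(sin θ sin δ cos φ₁, cos δ − sin φ₁ sin φ₂) = 140.24532°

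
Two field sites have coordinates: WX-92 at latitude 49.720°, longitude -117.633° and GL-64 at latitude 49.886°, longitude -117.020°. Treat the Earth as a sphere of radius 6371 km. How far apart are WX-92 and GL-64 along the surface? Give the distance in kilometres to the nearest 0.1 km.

Δφ = 0.1660°,  Δλ = 0.6130°
a = sin²(Δφ/2) + cos φ₁ cos φ₂ sin²(Δλ/2) = 0.000014
c = 2·arcsin(√a) = 0.007488 rad = 0.4291°
d = R·c = 6371 × 0.007488 = 47.7 km

47.7 km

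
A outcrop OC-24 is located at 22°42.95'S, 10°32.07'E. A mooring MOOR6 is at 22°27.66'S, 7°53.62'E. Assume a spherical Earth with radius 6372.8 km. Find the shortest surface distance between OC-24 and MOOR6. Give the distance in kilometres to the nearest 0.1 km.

OC-24: φ = -22.71583°, λ = +10.53450°
MOOR6: φ = -22.46100°, λ = +7.89367°
Δφ = 0.2548°,  Δλ = -2.6408°
a = sin²(Δφ/2) + cos φ₁ cos φ₂ sin²(Δλ/2) = 0.000458
c = 2·arcsin(√a) = 0.042787 rad = 2.4515°
d = R·c = 6372.8 × 0.042787 = 272.7 km

272.7 km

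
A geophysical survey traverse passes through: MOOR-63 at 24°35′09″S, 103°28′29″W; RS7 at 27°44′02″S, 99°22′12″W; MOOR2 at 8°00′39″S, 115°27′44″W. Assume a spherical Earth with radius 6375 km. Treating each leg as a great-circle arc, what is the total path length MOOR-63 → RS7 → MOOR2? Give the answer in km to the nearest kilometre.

3310 km

MOOR-63: φ = -24.58583°, λ = -103.47472°
RS7: φ = -27.73389°, λ = -99.37000°
MOOR2: φ = -8.01083°, λ = -115.46222°
MOOR-63→RS7: c = 0.084567 rad, d = 539.11 km
RS7→MOOR2: c = 0.434712 rad, d = 2771.29 km
Total = 539.11 + 2771.29 = 3310.40 km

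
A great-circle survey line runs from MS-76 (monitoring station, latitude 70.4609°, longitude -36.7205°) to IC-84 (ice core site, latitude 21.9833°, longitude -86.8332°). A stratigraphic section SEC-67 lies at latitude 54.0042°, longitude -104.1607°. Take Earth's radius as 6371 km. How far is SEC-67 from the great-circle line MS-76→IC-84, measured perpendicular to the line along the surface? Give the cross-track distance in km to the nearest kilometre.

2161 km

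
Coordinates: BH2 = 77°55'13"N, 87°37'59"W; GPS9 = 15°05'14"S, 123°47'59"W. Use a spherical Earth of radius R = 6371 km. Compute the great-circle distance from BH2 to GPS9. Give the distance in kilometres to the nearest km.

10591 km

BH2: φ = +77.92028°, λ = -87.63306°
GPS9: φ = -15.08722°, λ = -123.79972°
Δφ = -93.0075°,  Δλ = -36.1667°
a = sin²(Δφ/2) + cos φ₁ cos φ₂ sin²(Δλ/2) = 0.545701
c = 2·arcsin(√a) = 1.662327 rad = 95.2443°
d = R·c = 6371 × 1.662327 = 10590.7 km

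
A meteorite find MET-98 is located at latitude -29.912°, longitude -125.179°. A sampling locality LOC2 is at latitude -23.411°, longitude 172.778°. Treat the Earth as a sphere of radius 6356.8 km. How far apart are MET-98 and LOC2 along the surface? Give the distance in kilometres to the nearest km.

Δφ = 6.5010°,  Δλ = -62.0430°
a = sin²(Δφ/2) + cos φ₁ cos φ₂ sin²(Δλ/2) = 0.214480
c = 2·arcsin(√a) = 0.963023 rad = 55.1772°
d = R·c = 6356.8 × 0.963023 = 6121.7 km

6122 km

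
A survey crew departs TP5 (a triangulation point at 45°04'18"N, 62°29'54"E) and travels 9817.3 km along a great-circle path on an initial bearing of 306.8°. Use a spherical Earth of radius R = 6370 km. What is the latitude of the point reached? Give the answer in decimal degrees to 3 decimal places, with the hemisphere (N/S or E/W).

26.348°N

TP5: φ = +45.07167°, λ = +62.49833°
δ = d/R = 9817.3/6370 = 1.541177 rad
φ₂ = arcsin(sin φ₁ cos δ + cos φ₁ sin δ cos θ)
   = arcsin(0.70799·0.02961 + 0.70622·0.99956·0.59902) = 26.34818°
λ₂ = λ₁ + atan2(sin θ sin δ cos φ₁, cos δ − sin φ₁ sin φ₂) = -54.22756°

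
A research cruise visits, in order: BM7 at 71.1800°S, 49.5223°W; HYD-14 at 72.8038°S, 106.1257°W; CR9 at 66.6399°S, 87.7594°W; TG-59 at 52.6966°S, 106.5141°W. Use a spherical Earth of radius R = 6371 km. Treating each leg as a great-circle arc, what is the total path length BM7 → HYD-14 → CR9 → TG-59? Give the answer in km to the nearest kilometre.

4717 km

BM7→HYD-14: c = 0.295278 rad, d = 1881.21 km
HYD-14→CR9: c = 0.153464 rad, d = 977.72 km
CR9→TG-59: c = 0.291633 rad, d = 1857.99 km
Total = 1881.21 + 977.72 + 1857.99 = 4716.93 km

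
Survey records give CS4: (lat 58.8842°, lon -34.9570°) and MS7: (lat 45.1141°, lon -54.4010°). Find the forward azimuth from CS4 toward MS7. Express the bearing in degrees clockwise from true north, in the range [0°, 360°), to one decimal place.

Δλ = -19.4440°
y = sin Δλ · cos φ₂ = -0.234916
x = cos φ₁ sin φ₂ − sin φ₁ cos φ₂ cos Δλ = -0.203569
θ = atan2(y, x) = -130.9110° → 229.0890° (mod 360°)

229.1°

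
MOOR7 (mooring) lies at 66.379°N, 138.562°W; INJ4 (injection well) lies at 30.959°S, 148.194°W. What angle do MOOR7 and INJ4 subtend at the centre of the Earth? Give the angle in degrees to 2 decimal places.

97.62°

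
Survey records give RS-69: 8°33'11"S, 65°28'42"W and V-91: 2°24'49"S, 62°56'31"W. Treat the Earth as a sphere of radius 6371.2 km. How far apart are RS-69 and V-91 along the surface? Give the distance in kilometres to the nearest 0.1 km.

738.1 km

RS-69: φ = -8.55306°, λ = -65.47833°
V-91: φ = -2.41361°, λ = -62.94194°
Δφ = 6.1394°,  Δλ = 2.5364°
a = sin²(Δφ/2) + cos φ₁ cos φ₂ sin²(Δλ/2) = 0.003352
c = 2·arcsin(√a) = 0.115852 rad = 6.6378°
d = R·c = 6371.2 × 0.115852 = 738.1 km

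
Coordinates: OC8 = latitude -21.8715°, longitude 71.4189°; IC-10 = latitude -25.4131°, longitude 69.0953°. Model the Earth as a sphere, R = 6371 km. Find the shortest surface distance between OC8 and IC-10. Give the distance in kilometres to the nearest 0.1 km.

459.4 km

Δφ = -3.5416°,  Δλ = -2.3236°
a = sin²(Δφ/2) + cos φ₁ cos φ₂ sin²(Δλ/2) = 0.001299
c = 2·arcsin(√a) = 0.072113 rad = 4.1318°
d = R·c = 6371 × 0.072113 = 459.4 km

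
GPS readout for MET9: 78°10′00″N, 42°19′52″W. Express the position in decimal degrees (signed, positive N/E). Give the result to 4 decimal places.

+78.1667°, -42.3311°

lat: 78.1667° N → +78.1667°
lon: 42.3311° W → -42.3311°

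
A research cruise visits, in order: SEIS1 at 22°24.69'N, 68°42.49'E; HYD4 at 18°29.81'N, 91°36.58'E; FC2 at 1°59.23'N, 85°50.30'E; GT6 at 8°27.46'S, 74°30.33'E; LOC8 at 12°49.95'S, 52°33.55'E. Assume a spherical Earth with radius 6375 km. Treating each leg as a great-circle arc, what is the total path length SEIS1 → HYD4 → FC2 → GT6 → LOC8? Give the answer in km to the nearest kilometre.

8526 km

SEIS1: φ = +22.41150°, λ = +68.70817°
HYD4: φ = +18.49683°, λ = +91.60967°
FC2: φ = +1.98717°, λ = +85.83833°
GT6: φ = -8.45767°, λ = +74.50550°
LOC8: φ = -12.83250°, λ = +52.55917°
SEIS1→HYD4: c = 0.380282 rad, d = 2424.29 km
HYD4→FC2: c = 0.304598 rad, d = 1941.81 km
FC2→GT6: c = 0.268553 rad, d = 1712.03 km
GT6→LOC8: c = 0.383932 rad, d = 2447.57 km
Total = 2424.29 + 1941.81 + 1712.03 + 2447.57 = 8525.70 km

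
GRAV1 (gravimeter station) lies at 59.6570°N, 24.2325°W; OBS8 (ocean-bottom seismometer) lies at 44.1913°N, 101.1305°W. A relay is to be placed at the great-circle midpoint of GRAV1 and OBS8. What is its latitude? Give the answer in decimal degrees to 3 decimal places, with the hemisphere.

58.229°N

Bx = cos φ₂ cos Δλ = 0.162537,  By = cos φ₂ sin Δλ = -0.698351
φₘ = atan2(sin φ₁ + sin φ₂, √((cos φ₁ + Bx)² + By²)) = 58.22893°
λₘ = λ₁ + atan2(By, cos φ₁ + Bx) = -70.51734°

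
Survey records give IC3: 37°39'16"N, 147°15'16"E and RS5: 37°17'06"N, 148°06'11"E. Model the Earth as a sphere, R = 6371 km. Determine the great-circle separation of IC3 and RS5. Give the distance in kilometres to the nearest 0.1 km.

85.4 km

IC3: φ = +37.65444°, λ = +147.25444°
RS5: φ = +37.28500°, λ = +148.10306°
Δφ = -0.3694°,  Δλ = 0.8486°
a = sin²(Δφ/2) + cos φ₁ cos φ₂ sin²(Δλ/2) = 0.000045
c = 2·arcsin(√a) = 0.013407 rad = 0.7682°
d = R·c = 6371 × 0.013407 = 85.4 km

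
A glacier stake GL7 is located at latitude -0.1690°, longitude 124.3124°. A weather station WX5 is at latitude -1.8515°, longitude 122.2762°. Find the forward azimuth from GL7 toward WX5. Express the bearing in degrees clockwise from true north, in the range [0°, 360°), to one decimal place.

Δλ = -2.0362°
y = sin Δλ · cos φ₂ = -0.035512
x = cos φ₁ sin φ₂ − sin φ₁ cos φ₂ cos Δλ = -0.029363
θ = atan2(y, x) = -129.5851° → 230.4149° (mod 360°)

230.4°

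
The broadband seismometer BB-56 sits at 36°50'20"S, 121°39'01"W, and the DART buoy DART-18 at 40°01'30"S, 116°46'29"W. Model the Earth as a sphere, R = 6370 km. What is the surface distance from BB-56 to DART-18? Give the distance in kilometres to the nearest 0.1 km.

552.8 km

BB-56: φ = -36.83889°, λ = -121.65028°
DART-18: φ = -40.02500°, λ = -116.77472°
Δφ = -3.1861°,  Δλ = 4.8756°
a = sin²(Δφ/2) + cos φ₁ cos φ₂ sin²(Δλ/2) = 0.001882
c = 2·arcsin(√a) = 0.086783 rad = 4.9723°
d = R·c = 6370 × 0.086783 = 552.8 km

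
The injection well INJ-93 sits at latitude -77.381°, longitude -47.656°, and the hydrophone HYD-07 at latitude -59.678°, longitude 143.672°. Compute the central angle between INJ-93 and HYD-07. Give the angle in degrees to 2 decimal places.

Δφ = 17.7030°,  Δλ = -168.6720°
a = sin²(Δφ/2) + cos φ₁ cos φ₂ sin²(Δλ/2) = 0.132898
c = 2·arcsin(√a) = 0.746302 rad = 42.7600°

42.76°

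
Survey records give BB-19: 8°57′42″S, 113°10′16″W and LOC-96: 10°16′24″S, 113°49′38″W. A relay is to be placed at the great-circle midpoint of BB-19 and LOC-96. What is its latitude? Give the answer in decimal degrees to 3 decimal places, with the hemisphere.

9.618°S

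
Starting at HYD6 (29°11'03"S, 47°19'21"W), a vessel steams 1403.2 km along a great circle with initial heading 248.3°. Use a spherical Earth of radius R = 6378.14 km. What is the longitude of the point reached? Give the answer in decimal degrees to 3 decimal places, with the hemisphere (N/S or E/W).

HYD6: φ = -29.18417°, λ = -47.32250°
δ = d/R = 1403.2/6378.14 = 0.220001 rad
φ₂ = arcsin(sin φ₁ cos δ + cos φ₁ sin δ cos θ)
   = arcsin(-0.48762·0.97590 + 0.87306·0.21823·-0.36975) = -33.11441°
λ₂ = λ₁ + atan2(sin θ sin δ cos φ₁, cos δ − sin φ₁ sin φ₂) = -61.33211°

61.332°W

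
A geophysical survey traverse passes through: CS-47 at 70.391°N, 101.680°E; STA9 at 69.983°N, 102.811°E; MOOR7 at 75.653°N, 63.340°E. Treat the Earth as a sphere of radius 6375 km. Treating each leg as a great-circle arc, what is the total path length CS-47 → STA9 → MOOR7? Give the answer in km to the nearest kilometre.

1469 km

CS-47→STA9: c = 0.009771 rad, d = 62.29 km
STA9→MOOR7: c = 0.220611 rad, d = 1406.39 km
Total = 62.29 + 1406.39 = 1468.68 km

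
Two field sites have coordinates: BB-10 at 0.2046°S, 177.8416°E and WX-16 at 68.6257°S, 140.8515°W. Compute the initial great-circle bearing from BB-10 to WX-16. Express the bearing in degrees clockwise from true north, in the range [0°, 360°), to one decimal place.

165.5°

Δλ = 41.3069°
y = sin Δλ · cos φ₂ = 0.240577
x = cos φ₁ sin φ₂ − sin φ₁ cos φ₂ cos Δλ = -0.930236
θ = atan2(y, x) = 165.4999° → 165.4999° (mod 360°)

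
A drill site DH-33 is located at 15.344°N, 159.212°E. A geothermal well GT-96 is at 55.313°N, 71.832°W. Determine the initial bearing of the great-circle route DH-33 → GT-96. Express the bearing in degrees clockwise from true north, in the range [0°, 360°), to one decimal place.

Δλ = 128.9560°
y = sin Δλ · cos φ₂ = 0.442543
x = cos φ₁ sin φ₂ − sin φ₁ cos φ₂ cos Δλ = 0.887642
θ = atan2(y, x) = 26.4990° → 26.4990° (mod 360°)

26.5°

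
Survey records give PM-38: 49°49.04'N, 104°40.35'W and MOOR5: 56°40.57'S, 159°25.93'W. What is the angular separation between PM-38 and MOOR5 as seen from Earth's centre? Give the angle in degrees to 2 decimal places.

115.71°

PM-38: φ = +49.81733°, λ = -104.67250°
MOOR5: φ = -56.67617°, λ = -159.43217°
Δφ = -106.4935°,  Δλ = -54.7597°
a = sin²(Δφ/2) + cos φ₁ cos φ₂ sin²(Δλ/2) = 0.716922
c = 2·arcsin(√a) = 2.019551 rad = 115.7118°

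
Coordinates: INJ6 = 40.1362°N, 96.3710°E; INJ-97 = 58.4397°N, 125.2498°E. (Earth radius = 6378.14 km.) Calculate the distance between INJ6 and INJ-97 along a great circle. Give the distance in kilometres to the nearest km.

2882 km

Δφ = 18.3035°,  Δλ = 28.8788°
a = sin²(Δφ/2) + cos φ₁ cos φ₂ sin²(Δλ/2) = 0.050177
c = 2·arcsin(√a) = 0.451839 rad = 25.8885°
d = R·c = 6378.14 × 0.451839 = 2881.9 km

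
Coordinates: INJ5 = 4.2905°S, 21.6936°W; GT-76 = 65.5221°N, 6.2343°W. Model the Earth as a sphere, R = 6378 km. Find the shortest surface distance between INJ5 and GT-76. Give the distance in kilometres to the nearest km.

Δφ = 69.8126°,  Δλ = 15.4593°
a = sin²(Δφ/2) + cos φ₁ cos φ₂ sin²(Δλ/2) = 0.334929
c = 2·arcsin(√a) = 1.234341 rad = 70.7225°
d = R·c = 6378 × 1.234341 = 7872.6 km

7873 km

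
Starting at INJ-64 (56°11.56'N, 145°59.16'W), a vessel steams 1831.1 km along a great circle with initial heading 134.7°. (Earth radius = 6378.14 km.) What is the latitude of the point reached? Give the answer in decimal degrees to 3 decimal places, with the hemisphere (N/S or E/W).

43.321°N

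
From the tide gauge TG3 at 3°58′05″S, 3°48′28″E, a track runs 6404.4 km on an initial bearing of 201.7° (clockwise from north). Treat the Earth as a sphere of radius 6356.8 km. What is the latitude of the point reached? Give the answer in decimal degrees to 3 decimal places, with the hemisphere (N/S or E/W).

TG3: φ = -3.96806°, λ = +3.80778°
δ = d/R = 6404.4/6356.8 = 1.007488 rad
φ₂ = arcsin(sin φ₁ cos δ + cos φ₁ sin δ cos θ)
   = arcsin(-0.06920·0.53399 + 0.99760·0.84549·-0.92913) = -55.14932°
λ₂ = λ₁ + atan2(sin θ sin δ cos φ₁, cos δ − sin φ₁ sin φ₂) = -29.35856°

55.149°S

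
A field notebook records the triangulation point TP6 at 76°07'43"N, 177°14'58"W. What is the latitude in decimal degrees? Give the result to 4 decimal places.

76° + 7′/60 + 43″/3600 = 76 + 0.11667 + 0.01194 = 76.1286°

76.1286°N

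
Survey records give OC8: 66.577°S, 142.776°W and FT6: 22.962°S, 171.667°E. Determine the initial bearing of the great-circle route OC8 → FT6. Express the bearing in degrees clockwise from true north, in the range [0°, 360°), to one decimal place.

303.6°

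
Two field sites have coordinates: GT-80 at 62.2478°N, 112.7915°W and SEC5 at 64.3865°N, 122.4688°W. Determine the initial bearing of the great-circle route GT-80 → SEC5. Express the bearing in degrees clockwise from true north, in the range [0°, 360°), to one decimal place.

300.5°

Δλ = -9.6773°
y = sin Δλ · cos φ₂ = -0.072669
x = cos φ₁ sin φ₂ − sin φ₁ cos φ₂ cos Δλ = 0.042763
θ = atan2(y, x) = -59.5249° → 300.4751° (mod 360°)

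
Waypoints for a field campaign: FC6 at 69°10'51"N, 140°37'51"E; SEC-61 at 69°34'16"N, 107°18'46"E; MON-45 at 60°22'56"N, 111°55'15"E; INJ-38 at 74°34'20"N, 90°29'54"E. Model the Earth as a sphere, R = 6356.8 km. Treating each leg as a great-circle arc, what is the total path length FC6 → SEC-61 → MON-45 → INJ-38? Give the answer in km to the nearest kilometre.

FC6: φ = +69.18083°, λ = +140.63083°
SEC-61: φ = +69.57111°, λ = +107.31278°
MON-45: φ = +60.38222°, λ = +111.92083°
INJ-38: φ = +74.57222°, λ = +90.49833°
FC6→SEC-61: c = 0.202405 rad, d = 1286.65 km
SEC-61→MON-45: c = 0.163831 rad, d = 1041.44 km
MON-45→INJ-38: c = 0.282344 rad, d = 1794.80 km
Total = 1286.65 + 1041.44 + 1794.80 = 4122.89 km

4123 km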